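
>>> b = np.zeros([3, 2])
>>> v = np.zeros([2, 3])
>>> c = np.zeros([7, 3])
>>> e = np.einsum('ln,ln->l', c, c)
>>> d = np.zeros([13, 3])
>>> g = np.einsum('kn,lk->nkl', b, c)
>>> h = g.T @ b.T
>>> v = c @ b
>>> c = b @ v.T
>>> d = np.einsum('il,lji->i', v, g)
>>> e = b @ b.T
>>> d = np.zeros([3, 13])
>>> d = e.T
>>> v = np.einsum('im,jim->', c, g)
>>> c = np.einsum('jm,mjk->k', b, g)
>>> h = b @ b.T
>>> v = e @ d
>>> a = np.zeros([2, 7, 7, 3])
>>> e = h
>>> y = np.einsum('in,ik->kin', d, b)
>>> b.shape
(3, 2)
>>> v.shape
(3, 3)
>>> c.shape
(7,)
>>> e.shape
(3, 3)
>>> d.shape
(3, 3)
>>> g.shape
(2, 3, 7)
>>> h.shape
(3, 3)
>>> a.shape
(2, 7, 7, 3)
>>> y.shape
(2, 3, 3)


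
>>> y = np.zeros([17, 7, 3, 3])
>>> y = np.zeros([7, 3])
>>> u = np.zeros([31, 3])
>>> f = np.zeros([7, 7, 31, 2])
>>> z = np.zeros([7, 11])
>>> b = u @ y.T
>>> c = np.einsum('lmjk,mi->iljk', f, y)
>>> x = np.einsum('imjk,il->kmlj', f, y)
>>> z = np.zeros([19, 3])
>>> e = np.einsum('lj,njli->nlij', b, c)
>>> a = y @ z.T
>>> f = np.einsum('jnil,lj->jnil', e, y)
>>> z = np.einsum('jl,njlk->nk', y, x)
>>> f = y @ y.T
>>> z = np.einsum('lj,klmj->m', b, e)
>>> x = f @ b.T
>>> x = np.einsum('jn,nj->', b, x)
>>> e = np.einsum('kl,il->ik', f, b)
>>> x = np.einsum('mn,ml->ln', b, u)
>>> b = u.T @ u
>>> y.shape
(7, 3)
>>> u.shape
(31, 3)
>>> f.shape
(7, 7)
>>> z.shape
(2,)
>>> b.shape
(3, 3)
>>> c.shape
(3, 7, 31, 2)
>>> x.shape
(3, 7)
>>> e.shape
(31, 7)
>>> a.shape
(7, 19)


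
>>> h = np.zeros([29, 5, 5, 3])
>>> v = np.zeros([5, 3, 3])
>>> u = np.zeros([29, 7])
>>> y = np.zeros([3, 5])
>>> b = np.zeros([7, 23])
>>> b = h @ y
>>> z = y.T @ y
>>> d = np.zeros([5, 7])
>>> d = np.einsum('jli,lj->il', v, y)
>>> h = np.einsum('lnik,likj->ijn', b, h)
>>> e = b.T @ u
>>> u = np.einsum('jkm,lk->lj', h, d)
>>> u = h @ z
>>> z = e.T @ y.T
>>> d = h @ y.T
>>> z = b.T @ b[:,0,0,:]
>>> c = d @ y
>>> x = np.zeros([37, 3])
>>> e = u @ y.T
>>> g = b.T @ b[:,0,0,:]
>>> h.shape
(5, 3, 5)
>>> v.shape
(5, 3, 3)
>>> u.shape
(5, 3, 5)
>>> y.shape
(3, 5)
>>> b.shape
(29, 5, 5, 5)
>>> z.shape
(5, 5, 5, 5)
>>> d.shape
(5, 3, 3)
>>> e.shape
(5, 3, 3)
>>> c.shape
(5, 3, 5)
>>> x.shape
(37, 3)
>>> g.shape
(5, 5, 5, 5)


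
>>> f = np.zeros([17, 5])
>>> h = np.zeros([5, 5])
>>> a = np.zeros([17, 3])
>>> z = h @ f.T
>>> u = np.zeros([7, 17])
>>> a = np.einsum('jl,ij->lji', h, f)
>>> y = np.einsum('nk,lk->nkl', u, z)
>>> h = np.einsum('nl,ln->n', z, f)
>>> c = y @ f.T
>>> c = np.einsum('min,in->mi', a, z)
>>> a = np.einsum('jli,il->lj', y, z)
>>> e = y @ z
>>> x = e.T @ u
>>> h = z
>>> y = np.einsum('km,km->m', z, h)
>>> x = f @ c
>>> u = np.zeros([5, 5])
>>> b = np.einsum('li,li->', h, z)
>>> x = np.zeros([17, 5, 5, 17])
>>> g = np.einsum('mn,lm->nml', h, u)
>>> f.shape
(17, 5)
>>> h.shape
(5, 17)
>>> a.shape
(17, 7)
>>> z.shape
(5, 17)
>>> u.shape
(5, 5)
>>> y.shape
(17,)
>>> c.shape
(5, 5)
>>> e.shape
(7, 17, 17)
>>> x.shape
(17, 5, 5, 17)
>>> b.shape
()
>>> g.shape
(17, 5, 5)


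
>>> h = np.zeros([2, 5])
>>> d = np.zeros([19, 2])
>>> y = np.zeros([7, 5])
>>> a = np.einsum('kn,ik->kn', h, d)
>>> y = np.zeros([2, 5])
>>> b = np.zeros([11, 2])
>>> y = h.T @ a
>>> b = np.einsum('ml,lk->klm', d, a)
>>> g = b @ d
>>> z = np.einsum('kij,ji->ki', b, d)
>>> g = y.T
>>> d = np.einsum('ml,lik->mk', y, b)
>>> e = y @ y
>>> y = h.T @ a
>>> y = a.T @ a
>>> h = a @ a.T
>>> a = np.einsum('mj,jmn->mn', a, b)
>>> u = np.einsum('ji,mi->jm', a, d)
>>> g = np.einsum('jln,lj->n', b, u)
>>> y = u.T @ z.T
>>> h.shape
(2, 2)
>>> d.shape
(5, 19)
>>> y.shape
(5, 5)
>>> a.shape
(2, 19)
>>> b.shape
(5, 2, 19)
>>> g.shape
(19,)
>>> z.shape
(5, 2)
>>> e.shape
(5, 5)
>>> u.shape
(2, 5)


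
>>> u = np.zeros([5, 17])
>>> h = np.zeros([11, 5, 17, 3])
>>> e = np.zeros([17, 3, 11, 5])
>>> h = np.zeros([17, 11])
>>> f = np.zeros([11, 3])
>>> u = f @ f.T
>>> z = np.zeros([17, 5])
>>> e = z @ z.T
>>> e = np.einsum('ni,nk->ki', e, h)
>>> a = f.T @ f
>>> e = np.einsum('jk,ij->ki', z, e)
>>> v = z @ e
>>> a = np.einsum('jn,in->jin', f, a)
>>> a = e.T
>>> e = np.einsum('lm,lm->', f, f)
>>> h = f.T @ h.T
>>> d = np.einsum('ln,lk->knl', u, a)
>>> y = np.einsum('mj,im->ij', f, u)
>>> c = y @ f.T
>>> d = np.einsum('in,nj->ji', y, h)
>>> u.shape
(11, 11)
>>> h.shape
(3, 17)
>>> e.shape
()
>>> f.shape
(11, 3)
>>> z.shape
(17, 5)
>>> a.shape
(11, 5)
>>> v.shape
(17, 11)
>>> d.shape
(17, 11)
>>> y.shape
(11, 3)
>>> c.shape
(11, 11)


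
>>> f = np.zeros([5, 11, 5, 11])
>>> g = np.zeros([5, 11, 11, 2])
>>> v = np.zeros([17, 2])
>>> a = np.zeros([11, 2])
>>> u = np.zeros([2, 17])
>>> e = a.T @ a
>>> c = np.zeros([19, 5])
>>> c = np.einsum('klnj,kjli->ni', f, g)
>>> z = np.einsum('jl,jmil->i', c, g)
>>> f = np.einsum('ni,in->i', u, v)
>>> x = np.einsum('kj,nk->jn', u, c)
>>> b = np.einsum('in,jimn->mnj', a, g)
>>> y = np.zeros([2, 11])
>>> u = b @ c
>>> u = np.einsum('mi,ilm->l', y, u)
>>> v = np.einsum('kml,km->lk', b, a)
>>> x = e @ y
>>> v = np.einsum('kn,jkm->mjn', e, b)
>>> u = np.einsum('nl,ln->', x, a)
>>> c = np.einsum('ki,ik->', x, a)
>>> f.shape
(17,)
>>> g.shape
(5, 11, 11, 2)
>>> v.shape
(5, 11, 2)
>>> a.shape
(11, 2)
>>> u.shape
()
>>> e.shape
(2, 2)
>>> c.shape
()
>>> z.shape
(11,)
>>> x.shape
(2, 11)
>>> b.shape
(11, 2, 5)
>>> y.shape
(2, 11)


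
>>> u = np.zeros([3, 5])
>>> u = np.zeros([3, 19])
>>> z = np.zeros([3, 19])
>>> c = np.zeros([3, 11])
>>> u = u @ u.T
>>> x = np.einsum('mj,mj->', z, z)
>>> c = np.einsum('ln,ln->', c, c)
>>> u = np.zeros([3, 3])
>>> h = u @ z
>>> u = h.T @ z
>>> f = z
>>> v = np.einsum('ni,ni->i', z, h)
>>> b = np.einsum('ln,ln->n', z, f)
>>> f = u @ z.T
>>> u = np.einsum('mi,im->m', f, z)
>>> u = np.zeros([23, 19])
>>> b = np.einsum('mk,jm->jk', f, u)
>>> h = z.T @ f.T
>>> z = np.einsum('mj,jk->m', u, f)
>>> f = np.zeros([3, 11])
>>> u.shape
(23, 19)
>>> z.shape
(23,)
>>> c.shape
()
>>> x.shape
()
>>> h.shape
(19, 19)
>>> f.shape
(3, 11)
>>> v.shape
(19,)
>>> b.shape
(23, 3)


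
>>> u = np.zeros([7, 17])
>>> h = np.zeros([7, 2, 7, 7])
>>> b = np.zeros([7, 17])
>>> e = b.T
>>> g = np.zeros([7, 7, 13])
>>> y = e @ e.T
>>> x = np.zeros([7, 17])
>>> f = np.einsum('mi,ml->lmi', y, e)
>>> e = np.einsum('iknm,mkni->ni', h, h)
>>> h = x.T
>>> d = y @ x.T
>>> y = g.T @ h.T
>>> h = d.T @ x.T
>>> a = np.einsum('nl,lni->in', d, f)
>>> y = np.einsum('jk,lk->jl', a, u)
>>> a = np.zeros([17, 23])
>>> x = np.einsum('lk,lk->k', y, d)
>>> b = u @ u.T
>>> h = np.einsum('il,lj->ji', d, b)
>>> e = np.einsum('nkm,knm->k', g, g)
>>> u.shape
(7, 17)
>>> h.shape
(7, 17)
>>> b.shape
(7, 7)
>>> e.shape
(7,)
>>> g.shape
(7, 7, 13)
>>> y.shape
(17, 7)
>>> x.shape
(7,)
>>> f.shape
(7, 17, 17)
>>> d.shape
(17, 7)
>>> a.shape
(17, 23)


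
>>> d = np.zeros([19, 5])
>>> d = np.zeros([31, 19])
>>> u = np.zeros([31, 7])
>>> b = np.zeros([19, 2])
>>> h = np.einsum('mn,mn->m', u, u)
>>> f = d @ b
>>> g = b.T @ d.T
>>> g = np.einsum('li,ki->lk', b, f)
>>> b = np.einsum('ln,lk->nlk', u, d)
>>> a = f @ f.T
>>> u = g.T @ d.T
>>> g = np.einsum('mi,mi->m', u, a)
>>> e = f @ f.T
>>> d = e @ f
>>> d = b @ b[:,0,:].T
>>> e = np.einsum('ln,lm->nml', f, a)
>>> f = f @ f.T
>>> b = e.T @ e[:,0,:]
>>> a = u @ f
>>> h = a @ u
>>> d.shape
(7, 31, 7)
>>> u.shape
(31, 31)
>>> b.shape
(31, 31, 31)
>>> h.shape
(31, 31)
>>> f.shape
(31, 31)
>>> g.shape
(31,)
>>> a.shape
(31, 31)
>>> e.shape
(2, 31, 31)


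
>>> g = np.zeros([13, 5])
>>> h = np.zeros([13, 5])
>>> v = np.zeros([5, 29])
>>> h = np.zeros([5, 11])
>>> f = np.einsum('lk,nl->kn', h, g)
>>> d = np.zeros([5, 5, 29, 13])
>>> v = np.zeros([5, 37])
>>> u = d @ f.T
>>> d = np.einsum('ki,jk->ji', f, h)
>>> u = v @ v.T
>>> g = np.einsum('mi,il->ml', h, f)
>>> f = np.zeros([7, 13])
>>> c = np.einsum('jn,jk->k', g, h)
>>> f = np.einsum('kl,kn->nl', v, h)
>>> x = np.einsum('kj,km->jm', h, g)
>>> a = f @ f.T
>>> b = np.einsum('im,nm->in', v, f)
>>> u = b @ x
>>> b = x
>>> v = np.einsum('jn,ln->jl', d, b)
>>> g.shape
(5, 13)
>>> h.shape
(5, 11)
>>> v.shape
(5, 11)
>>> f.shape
(11, 37)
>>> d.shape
(5, 13)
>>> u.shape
(5, 13)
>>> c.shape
(11,)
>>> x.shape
(11, 13)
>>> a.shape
(11, 11)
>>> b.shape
(11, 13)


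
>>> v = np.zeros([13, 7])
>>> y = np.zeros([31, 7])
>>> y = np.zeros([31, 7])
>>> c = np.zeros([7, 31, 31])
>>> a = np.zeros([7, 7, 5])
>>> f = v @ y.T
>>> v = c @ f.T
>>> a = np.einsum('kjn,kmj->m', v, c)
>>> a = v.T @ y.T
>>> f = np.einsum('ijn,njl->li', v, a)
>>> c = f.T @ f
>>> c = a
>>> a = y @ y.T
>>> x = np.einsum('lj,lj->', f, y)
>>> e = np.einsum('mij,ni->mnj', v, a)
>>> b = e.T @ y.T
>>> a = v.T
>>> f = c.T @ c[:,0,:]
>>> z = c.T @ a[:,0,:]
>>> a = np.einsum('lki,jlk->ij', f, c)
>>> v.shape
(7, 31, 13)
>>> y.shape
(31, 7)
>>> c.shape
(13, 31, 31)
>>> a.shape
(31, 13)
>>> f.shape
(31, 31, 31)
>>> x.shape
()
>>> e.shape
(7, 31, 13)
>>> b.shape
(13, 31, 31)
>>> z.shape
(31, 31, 7)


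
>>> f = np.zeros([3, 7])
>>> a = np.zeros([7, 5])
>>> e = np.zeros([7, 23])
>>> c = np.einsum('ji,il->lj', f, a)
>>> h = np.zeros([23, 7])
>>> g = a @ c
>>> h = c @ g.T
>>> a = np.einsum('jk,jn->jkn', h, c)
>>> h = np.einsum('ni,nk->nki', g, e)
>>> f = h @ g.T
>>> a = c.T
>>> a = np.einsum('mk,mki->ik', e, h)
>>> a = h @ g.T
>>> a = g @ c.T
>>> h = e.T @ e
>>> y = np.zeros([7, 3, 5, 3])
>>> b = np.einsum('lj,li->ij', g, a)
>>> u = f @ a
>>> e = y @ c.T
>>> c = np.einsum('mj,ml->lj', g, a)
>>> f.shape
(7, 23, 7)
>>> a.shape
(7, 5)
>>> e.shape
(7, 3, 5, 5)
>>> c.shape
(5, 3)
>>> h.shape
(23, 23)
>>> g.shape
(7, 3)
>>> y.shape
(7, 3, 5, 3)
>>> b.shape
(5, 3)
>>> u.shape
(7, 23, 5)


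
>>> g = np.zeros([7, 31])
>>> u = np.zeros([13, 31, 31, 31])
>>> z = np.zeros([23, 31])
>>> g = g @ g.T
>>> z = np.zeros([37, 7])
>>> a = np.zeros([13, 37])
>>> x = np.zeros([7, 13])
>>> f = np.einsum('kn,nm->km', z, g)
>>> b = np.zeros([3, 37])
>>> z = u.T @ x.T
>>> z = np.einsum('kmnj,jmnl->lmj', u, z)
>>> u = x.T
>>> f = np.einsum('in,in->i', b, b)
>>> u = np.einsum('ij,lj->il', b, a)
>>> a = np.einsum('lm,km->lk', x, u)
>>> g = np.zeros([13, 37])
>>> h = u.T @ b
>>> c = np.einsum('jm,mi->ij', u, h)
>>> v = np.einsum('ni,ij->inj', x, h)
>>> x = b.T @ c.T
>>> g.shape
(13, 37)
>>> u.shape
(3, 13)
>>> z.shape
(7, 31, 31)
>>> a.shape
(7, 3)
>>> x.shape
(37, 37)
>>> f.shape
(3,)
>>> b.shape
(3, 37)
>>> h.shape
(13, 37)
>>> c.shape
(37, 3)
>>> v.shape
(13, 7, 37)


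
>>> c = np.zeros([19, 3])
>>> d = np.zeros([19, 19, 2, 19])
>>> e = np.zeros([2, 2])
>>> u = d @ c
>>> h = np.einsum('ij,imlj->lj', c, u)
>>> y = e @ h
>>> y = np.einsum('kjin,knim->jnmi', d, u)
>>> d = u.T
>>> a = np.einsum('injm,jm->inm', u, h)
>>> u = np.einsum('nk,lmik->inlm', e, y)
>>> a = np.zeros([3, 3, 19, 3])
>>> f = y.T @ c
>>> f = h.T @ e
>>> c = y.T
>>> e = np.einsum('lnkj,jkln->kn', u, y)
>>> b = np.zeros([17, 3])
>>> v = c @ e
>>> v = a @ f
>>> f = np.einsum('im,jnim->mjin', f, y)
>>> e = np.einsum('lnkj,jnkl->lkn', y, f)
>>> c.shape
(2, 3, 19, 19)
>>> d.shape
(3, 2, 19, 19)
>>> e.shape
(19, 3, 19)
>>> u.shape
(3, 2, 19, 19)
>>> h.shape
(2, 3)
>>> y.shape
(19, 19, 3, 2)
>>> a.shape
(3, 3, 19, 3)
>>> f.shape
(2, 19, 3, 19)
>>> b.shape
(17, 3)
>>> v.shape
(3, 3, 19, 2)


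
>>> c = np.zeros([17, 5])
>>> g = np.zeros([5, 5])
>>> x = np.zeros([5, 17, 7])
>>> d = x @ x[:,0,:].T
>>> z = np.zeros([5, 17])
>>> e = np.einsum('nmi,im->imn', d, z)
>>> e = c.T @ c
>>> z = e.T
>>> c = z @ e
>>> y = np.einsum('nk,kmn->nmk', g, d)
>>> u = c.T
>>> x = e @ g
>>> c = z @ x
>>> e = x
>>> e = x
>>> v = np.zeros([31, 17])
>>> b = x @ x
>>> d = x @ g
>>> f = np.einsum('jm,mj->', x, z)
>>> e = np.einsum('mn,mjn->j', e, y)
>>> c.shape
(5, 5)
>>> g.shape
(5, 5)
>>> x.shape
(5, 5)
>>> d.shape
(5, 5)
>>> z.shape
(5, 5)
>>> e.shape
(17,)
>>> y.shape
(5, 17, 5)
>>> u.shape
(5, 5)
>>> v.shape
(31, 17)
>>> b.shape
(5, 5)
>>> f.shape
()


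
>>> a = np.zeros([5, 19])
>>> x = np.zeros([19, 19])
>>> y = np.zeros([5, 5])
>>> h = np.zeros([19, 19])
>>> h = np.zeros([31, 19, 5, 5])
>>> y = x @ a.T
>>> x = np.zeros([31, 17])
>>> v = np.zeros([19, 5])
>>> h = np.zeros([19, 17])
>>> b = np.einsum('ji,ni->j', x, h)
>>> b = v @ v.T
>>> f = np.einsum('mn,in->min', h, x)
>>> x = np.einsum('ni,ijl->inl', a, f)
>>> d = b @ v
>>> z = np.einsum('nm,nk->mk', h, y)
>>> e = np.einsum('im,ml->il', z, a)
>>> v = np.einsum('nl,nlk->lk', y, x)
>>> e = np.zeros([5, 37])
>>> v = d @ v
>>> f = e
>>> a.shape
(5, 19)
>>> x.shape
(19, 5, 17)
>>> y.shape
(19, 5)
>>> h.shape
(19, 17)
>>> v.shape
(19, 17)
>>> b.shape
(19, 19)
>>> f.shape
(5, 37)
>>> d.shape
(19, 5)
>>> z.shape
(17, 5)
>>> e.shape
(5, 37)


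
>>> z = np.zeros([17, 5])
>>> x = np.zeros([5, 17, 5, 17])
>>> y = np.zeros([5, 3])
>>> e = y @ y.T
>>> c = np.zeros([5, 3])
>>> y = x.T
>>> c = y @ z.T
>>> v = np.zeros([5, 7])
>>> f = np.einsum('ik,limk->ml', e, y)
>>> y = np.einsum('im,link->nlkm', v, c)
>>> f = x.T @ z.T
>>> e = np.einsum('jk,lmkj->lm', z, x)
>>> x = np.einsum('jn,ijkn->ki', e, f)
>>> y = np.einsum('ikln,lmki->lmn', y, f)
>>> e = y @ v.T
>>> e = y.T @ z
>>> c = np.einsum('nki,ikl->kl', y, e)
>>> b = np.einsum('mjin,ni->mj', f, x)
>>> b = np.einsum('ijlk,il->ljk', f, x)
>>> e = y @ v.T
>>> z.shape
(17, 5)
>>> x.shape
(17, 17)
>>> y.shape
(17, 5, 7)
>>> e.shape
(17, 5, 5)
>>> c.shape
(5, 5)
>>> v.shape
(5, 7)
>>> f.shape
(17, 5, 17, 17)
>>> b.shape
(17, 5, 17)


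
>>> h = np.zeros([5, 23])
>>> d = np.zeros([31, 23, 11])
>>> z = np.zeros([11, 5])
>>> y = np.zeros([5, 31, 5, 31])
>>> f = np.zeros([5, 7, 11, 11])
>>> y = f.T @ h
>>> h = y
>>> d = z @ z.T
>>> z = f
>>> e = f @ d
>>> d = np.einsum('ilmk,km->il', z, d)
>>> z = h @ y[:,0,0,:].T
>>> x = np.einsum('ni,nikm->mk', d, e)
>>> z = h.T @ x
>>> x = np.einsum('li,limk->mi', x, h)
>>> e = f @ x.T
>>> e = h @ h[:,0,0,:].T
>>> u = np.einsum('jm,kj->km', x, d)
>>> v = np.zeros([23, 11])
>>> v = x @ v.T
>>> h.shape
(11, 11, 7, 23)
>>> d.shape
(5, 7)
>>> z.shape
(23, 7, 11, 11)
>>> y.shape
(11, 11, 7, 23)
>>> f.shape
(5, 7, 11, 11)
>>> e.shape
(11, 11, 7, 11)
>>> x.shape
(7, 11)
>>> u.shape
(5, 11)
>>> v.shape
(7, 23)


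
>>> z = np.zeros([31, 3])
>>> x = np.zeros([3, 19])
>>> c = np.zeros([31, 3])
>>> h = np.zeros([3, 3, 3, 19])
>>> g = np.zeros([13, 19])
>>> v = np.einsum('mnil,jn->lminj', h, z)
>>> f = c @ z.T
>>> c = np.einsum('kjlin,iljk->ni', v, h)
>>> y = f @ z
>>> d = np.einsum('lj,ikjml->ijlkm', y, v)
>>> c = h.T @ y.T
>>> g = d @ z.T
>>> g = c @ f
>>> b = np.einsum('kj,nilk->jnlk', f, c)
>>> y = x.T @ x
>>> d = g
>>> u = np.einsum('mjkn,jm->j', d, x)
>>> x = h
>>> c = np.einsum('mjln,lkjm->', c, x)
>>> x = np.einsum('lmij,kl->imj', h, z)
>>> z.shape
(31, 3)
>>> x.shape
(3, 3, 19)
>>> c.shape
()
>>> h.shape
(3, 3, 3, 19)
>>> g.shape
(19, 3, 3, 31)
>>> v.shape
(19, 3, 3, 3, 31)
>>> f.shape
(31, 31)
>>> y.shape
(19, 19)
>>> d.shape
(19, 3, 3, 31)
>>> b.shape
(31, 19, 3, 31)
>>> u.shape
(3,)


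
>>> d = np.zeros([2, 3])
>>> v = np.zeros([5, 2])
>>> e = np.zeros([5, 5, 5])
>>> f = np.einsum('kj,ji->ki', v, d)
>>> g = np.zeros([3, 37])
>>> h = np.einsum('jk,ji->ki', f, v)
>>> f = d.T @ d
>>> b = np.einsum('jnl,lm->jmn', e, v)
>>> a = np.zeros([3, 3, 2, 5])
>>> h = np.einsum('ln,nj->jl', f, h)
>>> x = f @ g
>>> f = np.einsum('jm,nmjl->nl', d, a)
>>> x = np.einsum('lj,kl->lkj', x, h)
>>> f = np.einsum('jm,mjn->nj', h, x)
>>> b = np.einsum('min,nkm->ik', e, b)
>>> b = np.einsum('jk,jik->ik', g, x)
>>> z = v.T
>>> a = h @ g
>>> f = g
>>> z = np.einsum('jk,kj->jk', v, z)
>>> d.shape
(2, 3)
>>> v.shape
(5, 2)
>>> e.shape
(5, 5, 5)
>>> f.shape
(3, 37)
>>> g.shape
(3, 37)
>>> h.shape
(2, 3)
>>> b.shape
(2, 37)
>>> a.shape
(2, 37)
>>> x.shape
(3, 2, 37)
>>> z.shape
(5, 2)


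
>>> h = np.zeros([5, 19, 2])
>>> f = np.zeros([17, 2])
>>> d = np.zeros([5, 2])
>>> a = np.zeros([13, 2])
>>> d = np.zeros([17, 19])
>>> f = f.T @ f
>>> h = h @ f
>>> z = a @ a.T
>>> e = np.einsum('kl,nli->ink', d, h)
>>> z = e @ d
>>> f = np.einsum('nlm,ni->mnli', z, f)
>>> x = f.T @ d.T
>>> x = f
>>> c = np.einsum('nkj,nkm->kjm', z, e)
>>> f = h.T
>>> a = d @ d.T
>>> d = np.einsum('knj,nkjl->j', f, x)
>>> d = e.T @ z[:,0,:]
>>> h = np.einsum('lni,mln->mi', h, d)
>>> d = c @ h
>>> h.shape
(17, 2)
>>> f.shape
(2, 19, 5)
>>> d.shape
(5, 19, 2)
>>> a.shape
(17, 17)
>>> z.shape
(2, 5, 19)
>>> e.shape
(2, 5, 17)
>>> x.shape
(19, 2, 5, 2)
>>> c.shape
(5, 19, 17)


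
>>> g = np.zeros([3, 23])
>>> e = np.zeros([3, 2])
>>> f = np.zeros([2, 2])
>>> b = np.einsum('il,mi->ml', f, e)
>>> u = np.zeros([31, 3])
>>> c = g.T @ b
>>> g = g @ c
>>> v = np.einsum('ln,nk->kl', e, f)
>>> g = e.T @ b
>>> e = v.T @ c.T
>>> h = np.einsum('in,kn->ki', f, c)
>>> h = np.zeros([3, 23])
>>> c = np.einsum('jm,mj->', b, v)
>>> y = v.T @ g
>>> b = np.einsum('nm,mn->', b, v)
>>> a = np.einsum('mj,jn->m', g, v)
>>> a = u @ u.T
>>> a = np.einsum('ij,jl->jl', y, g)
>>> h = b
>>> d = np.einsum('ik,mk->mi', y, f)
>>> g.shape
(2, 2)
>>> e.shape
(3, 23)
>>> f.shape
(2, 2)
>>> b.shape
()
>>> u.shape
(31, 3)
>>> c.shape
()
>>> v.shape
(2, 3)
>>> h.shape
()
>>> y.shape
(3, 2)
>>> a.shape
(2, 2)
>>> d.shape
(2, 3)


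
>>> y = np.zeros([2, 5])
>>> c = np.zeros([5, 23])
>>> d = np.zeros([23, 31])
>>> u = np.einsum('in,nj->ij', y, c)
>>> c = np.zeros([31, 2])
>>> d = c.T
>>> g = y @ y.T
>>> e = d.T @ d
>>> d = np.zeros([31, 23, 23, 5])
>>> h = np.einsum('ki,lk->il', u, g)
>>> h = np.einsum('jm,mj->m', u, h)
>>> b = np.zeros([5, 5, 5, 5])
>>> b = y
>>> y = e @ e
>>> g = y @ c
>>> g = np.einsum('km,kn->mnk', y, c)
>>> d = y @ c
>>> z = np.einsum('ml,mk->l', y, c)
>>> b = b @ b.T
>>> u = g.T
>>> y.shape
(31, 31)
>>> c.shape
(31, 2)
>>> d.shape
(31, 2)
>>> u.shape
(31, 2, 31)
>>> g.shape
(31, 2, 31)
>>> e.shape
(31, 31)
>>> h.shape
(23,)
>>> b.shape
(2, 2)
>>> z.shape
(31,)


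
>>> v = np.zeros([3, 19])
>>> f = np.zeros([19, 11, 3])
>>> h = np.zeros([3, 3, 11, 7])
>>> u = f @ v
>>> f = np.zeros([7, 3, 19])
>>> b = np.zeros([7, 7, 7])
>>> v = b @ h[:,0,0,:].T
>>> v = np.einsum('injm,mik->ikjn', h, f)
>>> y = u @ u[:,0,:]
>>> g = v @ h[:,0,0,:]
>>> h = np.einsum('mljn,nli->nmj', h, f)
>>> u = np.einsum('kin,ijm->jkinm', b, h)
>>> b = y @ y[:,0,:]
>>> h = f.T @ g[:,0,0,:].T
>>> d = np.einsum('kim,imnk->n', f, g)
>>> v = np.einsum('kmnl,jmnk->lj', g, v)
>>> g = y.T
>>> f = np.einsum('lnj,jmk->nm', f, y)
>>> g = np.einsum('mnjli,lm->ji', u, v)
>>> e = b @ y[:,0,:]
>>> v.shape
(7, 3)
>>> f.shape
(3, 11)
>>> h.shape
(19, 3, 3)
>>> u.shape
(3, 7, 7, 7, 11)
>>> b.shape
(19, 11, 19)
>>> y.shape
(19, 11, 19)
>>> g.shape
(7, 11)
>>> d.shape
(11,)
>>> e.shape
(19, 11, 19)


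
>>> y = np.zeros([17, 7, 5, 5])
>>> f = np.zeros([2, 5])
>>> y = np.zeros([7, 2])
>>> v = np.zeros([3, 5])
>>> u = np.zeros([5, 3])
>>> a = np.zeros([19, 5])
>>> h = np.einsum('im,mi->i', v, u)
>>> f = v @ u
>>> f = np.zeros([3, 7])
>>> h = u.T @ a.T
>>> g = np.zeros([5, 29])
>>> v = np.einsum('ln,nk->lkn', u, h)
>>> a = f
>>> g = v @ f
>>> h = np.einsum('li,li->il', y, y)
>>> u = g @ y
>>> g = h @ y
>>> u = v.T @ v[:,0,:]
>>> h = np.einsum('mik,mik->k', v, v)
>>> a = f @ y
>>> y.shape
(7, 2)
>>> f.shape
(3, 7)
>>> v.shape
(5, 19, 3)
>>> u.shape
(3, 19, 3)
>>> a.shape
(3, 2)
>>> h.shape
(3,)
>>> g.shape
(2, 2)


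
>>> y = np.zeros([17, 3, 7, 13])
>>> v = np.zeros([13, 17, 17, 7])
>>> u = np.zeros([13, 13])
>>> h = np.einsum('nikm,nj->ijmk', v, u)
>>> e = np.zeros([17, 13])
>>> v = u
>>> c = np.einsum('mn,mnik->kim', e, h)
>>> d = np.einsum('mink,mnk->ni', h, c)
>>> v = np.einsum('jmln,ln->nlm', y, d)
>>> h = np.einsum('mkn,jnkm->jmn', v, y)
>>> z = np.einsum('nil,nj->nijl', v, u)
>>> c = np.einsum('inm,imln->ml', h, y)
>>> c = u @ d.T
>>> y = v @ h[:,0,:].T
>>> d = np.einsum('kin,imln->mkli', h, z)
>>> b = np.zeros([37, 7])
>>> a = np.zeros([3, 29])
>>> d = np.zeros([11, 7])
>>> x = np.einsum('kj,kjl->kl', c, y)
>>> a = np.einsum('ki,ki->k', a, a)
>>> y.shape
(13, 7, 17)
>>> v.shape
(13, 7, 3)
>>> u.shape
(13, 13)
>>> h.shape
(17, 13, 3)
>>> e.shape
(17, 13)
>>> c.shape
(13, 7)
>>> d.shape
(11, 7)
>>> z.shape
(13, 7, 13, 3)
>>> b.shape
(37, 7)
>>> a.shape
(3,)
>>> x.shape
(13, 17)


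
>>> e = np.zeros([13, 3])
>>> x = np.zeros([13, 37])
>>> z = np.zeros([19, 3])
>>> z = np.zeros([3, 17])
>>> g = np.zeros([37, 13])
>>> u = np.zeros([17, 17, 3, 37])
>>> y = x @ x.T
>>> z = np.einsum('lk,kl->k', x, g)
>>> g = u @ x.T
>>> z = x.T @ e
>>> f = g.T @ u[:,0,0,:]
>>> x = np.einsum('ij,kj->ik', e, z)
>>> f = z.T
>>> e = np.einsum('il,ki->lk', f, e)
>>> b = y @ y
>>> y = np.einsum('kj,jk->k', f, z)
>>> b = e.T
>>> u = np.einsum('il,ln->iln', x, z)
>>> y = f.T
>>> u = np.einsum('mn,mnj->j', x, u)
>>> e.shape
(37, 13)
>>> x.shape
(13, 37)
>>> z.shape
(37, 3)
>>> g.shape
(17, 17, 3, 13)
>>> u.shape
(3,)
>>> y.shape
(37, 3)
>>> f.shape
(3, 37)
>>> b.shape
(13, 37)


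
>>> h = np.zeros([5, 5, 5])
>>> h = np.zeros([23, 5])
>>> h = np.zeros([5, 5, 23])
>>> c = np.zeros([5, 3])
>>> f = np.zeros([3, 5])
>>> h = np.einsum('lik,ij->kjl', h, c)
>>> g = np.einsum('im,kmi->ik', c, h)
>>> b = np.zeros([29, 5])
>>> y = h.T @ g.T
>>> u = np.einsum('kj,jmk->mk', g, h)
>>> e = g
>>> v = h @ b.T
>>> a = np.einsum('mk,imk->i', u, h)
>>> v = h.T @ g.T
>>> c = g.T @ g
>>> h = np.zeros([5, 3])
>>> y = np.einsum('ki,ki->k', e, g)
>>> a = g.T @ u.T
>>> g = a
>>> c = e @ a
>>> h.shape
(5, 3)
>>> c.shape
(5, 3)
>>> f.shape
(3, 5)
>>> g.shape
(23, 3)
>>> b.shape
(29, 5)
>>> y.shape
(5,)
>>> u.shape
(3, 5)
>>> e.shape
(5, 23)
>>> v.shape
(5, 3, 5)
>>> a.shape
(23, 3)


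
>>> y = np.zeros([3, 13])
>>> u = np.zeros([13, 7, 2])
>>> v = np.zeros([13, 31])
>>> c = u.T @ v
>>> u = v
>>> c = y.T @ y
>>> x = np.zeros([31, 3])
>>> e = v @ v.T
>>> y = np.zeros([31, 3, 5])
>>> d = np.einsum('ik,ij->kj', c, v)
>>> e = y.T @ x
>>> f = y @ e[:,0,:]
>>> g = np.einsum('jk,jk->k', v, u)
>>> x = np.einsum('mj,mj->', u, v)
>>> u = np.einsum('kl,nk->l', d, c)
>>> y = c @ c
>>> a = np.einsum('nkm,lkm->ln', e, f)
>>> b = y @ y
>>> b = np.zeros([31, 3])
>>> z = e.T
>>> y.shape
(13, 13)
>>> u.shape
(31,)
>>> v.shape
(13, 31)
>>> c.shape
(13, 13)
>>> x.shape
()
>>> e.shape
(5, 3, 3)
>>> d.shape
(13, 31)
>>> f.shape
(31, 3, 3)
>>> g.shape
(31,)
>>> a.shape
(31, 5)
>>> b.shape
(31, 3)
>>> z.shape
(3, 3, 5)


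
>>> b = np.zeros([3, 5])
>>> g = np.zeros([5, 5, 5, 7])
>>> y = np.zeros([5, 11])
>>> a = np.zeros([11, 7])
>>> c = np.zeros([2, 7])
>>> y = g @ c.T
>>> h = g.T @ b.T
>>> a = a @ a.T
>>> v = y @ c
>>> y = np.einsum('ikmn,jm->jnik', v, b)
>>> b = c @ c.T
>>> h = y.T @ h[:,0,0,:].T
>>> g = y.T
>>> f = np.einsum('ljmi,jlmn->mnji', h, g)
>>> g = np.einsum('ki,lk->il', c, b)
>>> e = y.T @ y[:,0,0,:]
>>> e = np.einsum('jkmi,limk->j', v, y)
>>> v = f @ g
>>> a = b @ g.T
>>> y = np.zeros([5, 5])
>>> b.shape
(2, 2)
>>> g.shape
(7, 2)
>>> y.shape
(5, 5)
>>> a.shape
(2, 7)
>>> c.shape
(2, 7)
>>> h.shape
(5, 5, 7, 7)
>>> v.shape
(7, 3, 5, 2)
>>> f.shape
(7, 3, 5, 7)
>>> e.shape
(5,)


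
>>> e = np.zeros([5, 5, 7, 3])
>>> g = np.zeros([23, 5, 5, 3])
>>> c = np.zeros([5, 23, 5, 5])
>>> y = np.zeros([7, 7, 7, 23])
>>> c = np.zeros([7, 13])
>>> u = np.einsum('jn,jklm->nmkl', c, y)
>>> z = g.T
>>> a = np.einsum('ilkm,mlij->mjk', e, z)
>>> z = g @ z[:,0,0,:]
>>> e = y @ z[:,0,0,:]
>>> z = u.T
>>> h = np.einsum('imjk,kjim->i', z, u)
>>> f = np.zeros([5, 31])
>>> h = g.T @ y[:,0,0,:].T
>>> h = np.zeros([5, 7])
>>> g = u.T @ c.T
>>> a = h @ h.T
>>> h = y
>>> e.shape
(7, 7, 7, 23)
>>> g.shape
(7, 7, 23, 7)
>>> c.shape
(7, 13)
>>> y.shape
(7, 7, 7, 23)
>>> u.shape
(13, 23, 7, 7)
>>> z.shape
(7, 7, 23, 13)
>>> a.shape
(5, 5)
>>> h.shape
(7, 7, 7, 23)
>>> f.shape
(5, 31)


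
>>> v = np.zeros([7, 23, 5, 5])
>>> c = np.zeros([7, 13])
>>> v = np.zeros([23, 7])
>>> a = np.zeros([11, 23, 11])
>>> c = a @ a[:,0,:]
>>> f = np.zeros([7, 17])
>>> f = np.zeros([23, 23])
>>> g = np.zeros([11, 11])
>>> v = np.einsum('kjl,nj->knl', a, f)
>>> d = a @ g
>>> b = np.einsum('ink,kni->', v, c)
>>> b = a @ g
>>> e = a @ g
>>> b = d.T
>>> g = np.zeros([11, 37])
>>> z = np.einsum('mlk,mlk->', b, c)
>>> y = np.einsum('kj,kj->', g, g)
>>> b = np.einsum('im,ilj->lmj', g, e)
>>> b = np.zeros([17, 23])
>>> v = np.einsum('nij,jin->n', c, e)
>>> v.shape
(11,)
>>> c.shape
(11, 23, 11)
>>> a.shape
(11, 23, 11)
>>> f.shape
(23, 23)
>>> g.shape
(11, 37)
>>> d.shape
(11, 23, 11)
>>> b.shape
(17, 23)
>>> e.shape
(11, 23, 11)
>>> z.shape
()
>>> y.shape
()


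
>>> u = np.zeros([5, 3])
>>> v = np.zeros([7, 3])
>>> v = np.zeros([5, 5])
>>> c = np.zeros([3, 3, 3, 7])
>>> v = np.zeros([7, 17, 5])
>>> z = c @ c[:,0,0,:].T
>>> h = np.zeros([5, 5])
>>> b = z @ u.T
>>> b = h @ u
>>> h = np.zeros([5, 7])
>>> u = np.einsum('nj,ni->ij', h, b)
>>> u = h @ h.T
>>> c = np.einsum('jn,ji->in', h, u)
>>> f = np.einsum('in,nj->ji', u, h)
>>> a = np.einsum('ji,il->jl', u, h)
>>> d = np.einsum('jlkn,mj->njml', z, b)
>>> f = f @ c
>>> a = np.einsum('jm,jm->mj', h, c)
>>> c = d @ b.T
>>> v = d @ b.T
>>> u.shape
(5, 5)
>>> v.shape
(3, 3, 5, 5)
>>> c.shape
(3, 3, 5, 5)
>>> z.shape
(3, 3, 3, 3)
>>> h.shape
(5, 7)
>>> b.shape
(5, 3)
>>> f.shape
(7, 7)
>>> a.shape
(7, 5)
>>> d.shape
(3, 3, 5, 3)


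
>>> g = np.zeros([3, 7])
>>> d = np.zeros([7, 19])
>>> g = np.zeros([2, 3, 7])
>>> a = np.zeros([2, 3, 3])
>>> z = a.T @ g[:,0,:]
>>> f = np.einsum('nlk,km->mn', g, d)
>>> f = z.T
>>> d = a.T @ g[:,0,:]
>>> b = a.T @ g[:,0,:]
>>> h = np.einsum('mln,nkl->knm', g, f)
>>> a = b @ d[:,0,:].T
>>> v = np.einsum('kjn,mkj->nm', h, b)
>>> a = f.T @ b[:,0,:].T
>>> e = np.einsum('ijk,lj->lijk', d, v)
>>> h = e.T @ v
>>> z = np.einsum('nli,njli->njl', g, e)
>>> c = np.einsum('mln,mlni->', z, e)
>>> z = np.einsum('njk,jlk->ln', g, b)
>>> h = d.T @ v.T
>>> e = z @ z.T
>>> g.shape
(2, 3, 7)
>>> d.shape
(3, 3, 7)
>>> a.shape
(3, 3, 3)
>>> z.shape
(3, 2)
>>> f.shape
(7, 3, 3)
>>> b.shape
(3, 3, 7)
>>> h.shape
(7, 3, 2)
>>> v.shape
(2, 3)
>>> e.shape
(3, 3)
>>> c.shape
()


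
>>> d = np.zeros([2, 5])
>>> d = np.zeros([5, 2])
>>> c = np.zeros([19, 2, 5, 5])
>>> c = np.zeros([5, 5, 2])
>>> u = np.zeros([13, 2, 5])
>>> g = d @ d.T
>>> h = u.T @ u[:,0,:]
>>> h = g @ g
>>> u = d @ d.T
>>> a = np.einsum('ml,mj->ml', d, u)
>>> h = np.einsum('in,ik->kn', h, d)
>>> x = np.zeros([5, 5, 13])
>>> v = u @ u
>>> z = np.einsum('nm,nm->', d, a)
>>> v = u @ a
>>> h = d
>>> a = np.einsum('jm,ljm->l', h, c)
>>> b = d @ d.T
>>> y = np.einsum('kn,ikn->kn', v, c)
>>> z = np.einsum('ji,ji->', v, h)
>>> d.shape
(5, 2)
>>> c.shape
(5, 5, 2)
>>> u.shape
(5, 5)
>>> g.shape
(5, 5)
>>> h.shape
(5, 2)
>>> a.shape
(5,)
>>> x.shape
(5, 5, 13)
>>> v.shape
(5, 2)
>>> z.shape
()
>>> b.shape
(5, 5)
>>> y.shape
(5, 2)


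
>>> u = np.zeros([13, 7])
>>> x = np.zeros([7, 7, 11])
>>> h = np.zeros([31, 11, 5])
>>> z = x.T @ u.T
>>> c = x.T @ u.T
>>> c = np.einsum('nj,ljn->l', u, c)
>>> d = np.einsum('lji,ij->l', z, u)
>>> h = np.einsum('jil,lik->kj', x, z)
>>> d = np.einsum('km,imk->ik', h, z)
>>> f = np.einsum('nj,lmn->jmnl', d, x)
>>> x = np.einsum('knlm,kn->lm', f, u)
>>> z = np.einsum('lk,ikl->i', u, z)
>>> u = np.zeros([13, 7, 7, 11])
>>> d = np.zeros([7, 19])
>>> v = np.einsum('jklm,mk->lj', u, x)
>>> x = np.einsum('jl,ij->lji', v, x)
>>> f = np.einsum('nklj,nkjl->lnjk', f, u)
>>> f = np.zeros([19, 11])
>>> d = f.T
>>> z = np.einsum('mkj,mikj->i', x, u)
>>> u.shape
(13, 7, 7, 11)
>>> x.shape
(13, 7, 11)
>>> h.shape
(13, 7)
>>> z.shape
(7,)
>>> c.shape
(11,)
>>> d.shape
(11, 19)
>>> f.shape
(19, 11)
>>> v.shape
(7, 13)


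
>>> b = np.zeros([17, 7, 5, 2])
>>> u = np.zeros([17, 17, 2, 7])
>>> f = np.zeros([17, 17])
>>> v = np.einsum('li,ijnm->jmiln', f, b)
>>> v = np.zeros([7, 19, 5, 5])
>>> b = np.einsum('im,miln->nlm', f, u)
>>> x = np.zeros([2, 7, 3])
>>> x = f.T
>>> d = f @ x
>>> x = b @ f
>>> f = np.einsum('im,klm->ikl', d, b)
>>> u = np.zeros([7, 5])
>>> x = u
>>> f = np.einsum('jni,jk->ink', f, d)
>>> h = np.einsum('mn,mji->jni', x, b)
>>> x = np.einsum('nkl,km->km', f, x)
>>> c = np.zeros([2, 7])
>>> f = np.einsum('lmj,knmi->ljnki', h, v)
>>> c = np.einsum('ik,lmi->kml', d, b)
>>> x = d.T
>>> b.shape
(7, 2, 17)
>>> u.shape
(7, 5)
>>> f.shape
(2, 17, 19, 7, 5)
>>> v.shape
(7, 19, 5, 5)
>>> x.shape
(17, 17)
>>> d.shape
(17, 17)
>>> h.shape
(2, 5, 17)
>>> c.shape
(17, 2, 7)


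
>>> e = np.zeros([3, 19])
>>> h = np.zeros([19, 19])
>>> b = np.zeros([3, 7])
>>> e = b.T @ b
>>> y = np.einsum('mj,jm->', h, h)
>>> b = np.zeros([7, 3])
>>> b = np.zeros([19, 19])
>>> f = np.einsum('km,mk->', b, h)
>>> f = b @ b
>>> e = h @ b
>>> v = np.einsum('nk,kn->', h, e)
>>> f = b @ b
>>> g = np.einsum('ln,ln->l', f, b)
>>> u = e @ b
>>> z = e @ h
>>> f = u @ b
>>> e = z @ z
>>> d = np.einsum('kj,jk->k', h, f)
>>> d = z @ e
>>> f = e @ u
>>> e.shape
(19, 19)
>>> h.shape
(19, 19)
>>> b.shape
(19, 19)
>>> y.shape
()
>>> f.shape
(19, 19)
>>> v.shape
()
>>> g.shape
(19,)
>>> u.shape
(19, 19)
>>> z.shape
(19, 19)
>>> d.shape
(19, 19)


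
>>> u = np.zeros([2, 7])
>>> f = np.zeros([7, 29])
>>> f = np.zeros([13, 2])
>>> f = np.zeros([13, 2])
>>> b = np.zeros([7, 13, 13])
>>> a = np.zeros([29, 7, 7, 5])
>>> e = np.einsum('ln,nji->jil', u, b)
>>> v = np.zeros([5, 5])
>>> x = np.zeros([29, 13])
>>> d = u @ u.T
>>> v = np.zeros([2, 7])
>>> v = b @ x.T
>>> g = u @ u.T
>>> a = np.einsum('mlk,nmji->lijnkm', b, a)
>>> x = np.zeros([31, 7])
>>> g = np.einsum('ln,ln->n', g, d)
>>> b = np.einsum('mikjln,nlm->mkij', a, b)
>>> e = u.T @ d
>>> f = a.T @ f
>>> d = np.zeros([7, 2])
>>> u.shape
(2, 7)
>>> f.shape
(7, 13, 29, 7, 5, 2)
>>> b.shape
(13, 7, 5, 29)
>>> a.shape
(13, 5, 7, 29, 13, 7)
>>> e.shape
(7, 2)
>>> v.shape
(7, 13, 29)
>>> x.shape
(31, 7)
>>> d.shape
(7, 2)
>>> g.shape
(2,)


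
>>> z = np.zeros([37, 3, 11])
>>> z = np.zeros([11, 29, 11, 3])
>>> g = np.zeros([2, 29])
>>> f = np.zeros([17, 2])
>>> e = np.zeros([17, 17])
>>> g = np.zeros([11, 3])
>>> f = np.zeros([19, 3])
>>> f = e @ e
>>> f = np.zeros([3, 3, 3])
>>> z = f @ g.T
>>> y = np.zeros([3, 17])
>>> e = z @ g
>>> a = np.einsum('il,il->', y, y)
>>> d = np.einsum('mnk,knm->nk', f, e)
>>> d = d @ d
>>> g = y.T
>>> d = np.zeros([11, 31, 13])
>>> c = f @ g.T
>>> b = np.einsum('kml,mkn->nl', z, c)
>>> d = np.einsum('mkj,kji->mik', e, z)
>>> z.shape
(3, 3, 11)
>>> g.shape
(17, 3)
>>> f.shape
(3, 3, 3)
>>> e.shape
(3, 3, 3)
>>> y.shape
(3, 17)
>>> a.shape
()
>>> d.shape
(3, 11, 3)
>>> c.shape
(3, 3, 17)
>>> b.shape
(17, 11)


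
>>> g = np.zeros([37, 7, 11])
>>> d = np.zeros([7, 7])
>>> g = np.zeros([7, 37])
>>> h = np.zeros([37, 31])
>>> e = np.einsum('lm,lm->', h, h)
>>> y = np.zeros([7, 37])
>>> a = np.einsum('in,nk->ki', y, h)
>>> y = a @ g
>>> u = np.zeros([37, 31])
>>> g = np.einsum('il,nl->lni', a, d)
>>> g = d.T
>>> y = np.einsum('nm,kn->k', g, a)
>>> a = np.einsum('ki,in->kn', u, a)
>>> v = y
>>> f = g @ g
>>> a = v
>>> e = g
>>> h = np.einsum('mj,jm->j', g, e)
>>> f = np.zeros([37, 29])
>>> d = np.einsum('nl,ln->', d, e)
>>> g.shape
(7, 7)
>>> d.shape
()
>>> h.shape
(7,)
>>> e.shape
(7, 7)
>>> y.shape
(31,)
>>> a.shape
(31,)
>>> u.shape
(37, 31)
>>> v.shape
(31,)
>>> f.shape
(37, 29)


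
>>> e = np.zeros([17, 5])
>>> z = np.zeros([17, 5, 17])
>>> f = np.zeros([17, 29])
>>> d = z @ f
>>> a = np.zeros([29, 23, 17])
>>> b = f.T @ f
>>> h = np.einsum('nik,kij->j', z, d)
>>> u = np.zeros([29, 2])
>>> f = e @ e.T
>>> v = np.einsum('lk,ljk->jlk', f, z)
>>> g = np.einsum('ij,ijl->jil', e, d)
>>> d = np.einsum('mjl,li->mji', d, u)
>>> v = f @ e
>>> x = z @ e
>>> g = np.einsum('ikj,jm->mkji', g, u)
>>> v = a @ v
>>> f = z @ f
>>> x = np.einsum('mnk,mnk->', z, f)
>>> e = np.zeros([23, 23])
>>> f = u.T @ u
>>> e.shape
(23, 23)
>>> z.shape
(17, 5, 17)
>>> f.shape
(2, 2)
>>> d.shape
(17, 5, 2)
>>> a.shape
(29, 23, 17)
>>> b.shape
(29, 29)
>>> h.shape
(29,)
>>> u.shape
(29, 2)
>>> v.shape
(29, 23, 5)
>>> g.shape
(2, 17, 29, 5)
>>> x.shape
()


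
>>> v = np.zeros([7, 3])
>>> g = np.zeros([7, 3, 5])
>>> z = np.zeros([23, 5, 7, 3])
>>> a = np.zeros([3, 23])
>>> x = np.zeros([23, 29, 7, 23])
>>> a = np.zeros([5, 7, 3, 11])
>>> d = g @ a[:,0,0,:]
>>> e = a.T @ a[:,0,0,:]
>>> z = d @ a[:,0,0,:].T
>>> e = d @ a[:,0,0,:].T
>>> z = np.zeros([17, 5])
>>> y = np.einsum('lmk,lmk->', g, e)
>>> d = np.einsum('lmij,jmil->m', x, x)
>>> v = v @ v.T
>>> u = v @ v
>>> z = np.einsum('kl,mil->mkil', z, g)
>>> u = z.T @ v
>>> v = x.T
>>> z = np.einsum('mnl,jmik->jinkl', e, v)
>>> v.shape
(23, 7, 29, 23)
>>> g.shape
(7, 3, 5)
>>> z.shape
(23, 29, 3, 23, 5)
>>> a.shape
(5, 7, 3, 11)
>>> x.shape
(23, 29, 7, 23)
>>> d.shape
(29,)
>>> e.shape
(7, 3, 5)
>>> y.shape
()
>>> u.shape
(5, 3, 17, 7)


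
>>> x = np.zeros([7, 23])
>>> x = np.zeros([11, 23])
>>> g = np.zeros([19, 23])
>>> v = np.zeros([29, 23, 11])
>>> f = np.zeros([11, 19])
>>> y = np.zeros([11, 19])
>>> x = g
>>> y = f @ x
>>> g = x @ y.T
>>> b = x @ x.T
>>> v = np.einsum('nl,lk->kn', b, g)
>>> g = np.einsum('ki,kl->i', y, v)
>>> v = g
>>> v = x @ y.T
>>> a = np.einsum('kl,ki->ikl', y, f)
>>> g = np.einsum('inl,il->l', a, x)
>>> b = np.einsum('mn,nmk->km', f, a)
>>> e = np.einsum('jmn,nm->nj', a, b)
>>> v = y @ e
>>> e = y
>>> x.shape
(19, 23)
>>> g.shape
(23,)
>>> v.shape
(11, 19)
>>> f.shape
(11, 19)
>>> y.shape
(11, 23)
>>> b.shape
(23, 11)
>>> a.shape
(19, 11, 23)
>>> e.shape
(11, 23)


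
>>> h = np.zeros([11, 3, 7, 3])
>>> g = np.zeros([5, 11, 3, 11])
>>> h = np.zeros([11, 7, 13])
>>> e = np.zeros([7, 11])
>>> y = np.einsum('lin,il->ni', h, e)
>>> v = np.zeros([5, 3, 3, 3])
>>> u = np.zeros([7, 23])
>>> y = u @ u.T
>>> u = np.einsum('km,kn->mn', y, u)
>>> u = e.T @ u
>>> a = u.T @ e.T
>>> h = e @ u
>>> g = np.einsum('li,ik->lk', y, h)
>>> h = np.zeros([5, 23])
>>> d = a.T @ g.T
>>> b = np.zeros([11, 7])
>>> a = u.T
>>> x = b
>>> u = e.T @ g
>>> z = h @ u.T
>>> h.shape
(5, 23)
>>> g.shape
(7, 23)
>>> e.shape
(7, 11)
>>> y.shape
(7, 7)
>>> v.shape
(5, 3, 3, 3)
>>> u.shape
(11, 23)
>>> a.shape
(23, 11)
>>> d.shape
(7, 7)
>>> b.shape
(11, 7)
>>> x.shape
(11, 7)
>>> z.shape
(5, 11)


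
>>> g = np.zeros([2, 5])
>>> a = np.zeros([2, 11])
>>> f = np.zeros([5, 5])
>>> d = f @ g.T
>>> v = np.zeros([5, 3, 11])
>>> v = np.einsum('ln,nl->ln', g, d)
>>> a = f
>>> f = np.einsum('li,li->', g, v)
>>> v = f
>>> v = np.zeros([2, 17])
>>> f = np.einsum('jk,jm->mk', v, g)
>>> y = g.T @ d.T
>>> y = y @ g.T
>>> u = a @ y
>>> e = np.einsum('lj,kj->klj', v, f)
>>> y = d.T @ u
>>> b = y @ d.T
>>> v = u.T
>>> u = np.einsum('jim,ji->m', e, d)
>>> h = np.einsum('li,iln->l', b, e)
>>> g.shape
(2, 5)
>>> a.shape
(5, 5)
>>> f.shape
(5, 17)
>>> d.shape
(5, 2)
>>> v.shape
(2, 5)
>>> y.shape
(2, 2)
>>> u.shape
(17,)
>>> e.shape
(5, 2, 17)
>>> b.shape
(2, 5)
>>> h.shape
(2,)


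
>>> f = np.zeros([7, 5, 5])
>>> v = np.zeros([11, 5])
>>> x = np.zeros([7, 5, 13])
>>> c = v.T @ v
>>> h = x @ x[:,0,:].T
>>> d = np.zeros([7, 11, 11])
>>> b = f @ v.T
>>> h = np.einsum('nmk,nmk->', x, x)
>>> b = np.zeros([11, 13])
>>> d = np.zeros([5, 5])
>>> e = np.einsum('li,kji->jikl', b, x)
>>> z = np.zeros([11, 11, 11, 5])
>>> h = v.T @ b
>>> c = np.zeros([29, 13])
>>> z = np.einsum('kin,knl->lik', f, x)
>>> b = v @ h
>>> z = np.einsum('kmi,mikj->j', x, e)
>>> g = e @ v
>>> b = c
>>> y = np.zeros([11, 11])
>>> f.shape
(7, 5, 5)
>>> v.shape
(11, 5)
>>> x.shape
(7, 5, 13)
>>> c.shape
(29, 13)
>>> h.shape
(5, 13)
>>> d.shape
(5, 5)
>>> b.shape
(29, 13)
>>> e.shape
(5, 13, 7, 11)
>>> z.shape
(11,)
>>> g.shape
(5, 13, 7, 5)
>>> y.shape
(11, 11)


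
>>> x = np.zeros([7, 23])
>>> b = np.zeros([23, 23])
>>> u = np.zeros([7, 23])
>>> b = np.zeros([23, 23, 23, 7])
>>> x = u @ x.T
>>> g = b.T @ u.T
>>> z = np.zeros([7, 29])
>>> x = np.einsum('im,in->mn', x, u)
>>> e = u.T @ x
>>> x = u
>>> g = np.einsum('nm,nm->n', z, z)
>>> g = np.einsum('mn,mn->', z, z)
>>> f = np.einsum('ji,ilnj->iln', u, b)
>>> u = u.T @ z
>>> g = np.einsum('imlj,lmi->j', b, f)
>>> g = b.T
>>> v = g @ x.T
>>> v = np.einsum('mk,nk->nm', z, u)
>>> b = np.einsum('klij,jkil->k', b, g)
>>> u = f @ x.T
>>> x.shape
(7, 23)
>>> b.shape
(23,)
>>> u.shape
(23, 23, 7)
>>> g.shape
(7, 23, 23, 23)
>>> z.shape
(7, 29)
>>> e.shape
(23, 23)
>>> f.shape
(23, 23, 23)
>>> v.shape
(23, 7)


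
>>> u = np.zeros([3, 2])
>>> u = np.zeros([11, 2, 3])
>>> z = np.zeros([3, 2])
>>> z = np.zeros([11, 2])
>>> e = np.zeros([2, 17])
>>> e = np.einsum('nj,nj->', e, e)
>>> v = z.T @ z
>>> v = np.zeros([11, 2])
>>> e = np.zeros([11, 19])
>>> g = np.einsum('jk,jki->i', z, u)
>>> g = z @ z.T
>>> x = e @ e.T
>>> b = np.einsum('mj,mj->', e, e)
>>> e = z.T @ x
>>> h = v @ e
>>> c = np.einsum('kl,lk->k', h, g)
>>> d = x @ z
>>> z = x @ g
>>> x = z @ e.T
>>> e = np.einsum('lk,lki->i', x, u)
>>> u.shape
(11, 2, 3)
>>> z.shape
(11, 11)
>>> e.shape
(3,)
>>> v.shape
(11, 2)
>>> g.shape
(11, 11)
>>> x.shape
(11, 2)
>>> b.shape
()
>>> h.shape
(11, 11)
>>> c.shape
(11,)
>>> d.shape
(11, 2)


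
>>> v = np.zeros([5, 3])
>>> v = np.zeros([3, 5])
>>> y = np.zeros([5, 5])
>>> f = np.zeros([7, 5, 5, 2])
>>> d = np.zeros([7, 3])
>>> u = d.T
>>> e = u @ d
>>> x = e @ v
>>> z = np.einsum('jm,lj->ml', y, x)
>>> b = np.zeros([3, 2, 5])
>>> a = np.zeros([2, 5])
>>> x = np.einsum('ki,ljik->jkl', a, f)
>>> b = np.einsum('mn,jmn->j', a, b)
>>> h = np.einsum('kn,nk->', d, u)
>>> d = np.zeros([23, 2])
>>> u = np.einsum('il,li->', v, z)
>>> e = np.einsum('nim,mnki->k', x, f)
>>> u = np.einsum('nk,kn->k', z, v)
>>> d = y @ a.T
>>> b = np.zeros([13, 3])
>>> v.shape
(3, 5)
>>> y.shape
(5, 5)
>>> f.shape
(7, 5, 5, 2)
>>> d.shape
(5, 2)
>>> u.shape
(3,)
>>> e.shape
(5,)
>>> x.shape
(5, 2, 7)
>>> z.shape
(5, 3)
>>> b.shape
(13, 3)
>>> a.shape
(2, 5)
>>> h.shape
()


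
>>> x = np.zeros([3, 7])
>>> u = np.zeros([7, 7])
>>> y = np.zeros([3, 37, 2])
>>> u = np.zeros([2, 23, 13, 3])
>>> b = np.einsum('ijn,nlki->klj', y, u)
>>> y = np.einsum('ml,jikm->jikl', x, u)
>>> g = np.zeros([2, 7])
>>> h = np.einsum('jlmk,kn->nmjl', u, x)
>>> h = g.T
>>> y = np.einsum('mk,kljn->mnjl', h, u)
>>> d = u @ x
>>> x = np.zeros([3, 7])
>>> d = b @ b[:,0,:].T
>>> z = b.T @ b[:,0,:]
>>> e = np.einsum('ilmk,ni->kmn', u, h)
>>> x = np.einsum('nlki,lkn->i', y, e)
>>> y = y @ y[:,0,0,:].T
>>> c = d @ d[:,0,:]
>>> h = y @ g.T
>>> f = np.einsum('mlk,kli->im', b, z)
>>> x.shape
(23,)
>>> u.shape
(2, 23, 13, 3)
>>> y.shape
(7, 3, 13, 7)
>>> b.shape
(13, 23, 37)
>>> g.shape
(2, 7)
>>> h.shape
(7, 3, 13, 2)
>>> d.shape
(13, 23, 13)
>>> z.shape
(37, 23, 37)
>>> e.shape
(3, 13, 7)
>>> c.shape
(13, 23, 13)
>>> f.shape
(37, 13)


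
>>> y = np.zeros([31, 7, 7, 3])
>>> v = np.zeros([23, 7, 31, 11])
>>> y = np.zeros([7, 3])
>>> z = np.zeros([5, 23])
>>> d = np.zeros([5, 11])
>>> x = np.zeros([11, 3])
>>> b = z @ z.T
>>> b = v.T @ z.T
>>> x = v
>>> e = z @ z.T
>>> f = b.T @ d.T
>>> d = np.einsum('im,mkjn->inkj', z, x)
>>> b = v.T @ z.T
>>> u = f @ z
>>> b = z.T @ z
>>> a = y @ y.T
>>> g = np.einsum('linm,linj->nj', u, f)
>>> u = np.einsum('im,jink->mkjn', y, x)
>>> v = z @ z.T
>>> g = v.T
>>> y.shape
(7, 3)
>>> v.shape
(5, 5)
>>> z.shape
(5, 23)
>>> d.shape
(5, 11, 7, 31)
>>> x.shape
(23, 7, 31, 11)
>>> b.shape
(23, 23)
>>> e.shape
(5, 5)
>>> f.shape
(5, 7, 31, 5)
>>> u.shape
(3, 11, 23, 31)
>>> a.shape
(7, 7)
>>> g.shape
(5, 5)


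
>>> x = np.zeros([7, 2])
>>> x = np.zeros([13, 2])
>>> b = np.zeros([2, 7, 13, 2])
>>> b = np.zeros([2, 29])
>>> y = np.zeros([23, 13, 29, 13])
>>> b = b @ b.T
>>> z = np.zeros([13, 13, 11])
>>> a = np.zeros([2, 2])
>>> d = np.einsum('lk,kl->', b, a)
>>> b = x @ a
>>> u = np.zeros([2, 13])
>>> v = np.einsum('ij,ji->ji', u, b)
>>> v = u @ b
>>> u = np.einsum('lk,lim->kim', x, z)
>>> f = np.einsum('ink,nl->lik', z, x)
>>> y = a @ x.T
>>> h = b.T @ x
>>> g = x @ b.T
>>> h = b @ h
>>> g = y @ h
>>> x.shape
(13, 2)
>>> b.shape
(13, 2)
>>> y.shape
(2, 13)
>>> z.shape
(13, 13, 11)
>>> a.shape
(2, 2)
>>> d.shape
()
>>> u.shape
(2, 13, 11)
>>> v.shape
(2, 2)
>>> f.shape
(2, 13, 11)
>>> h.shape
(13, 2)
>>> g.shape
(2, 2)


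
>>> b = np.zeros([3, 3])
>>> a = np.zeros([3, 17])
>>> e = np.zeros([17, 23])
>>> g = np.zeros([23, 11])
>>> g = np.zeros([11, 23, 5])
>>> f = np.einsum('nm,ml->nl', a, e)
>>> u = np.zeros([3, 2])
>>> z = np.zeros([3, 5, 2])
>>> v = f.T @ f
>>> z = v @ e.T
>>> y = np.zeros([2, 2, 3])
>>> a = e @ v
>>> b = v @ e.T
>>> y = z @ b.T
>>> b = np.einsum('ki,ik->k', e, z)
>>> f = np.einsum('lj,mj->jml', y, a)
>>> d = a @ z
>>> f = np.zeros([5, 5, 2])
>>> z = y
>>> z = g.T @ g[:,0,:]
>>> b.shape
(17,)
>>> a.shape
(17, 23)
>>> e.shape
(17, 23)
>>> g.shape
(11, 23, 5)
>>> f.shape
(5, 5, 2)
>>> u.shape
(3, 2)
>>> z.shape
(5, 23, 5)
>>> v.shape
(23, 23)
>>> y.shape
(23, 23)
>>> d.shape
(17, 17)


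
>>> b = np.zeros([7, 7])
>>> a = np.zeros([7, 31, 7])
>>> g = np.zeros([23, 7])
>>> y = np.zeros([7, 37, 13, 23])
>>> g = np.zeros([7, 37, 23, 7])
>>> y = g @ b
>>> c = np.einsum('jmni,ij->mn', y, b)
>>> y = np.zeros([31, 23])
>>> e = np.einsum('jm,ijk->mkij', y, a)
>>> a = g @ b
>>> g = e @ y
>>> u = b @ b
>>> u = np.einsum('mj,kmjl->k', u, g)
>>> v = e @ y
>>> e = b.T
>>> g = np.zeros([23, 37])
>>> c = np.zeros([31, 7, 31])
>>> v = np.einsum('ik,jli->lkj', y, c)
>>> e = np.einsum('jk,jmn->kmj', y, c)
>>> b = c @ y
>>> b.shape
(31, 7, 23)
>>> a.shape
(7, 37, 23, 7)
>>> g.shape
(23, 37)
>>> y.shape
(31, 23)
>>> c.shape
(31, 7, 31)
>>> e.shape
(23, 7, 31)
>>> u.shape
(23,)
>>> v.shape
(7, 23, 31)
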